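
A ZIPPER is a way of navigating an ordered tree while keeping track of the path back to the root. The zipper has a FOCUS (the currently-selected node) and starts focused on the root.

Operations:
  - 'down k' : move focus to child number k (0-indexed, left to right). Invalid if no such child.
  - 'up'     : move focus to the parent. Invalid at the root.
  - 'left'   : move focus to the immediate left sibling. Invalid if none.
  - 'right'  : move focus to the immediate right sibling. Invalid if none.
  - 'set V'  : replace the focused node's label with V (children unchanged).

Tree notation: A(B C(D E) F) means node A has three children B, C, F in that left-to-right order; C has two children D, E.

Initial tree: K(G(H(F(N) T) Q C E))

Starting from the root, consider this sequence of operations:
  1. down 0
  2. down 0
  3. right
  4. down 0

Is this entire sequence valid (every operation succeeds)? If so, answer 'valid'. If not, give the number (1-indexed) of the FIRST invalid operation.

Answer: 4

Derivation:
Step 1 (down 0): focus=G path=0 depth=1 children=['H', 'Q', 'C', 'E'] left=[] right=[] parent=K
Step 2 (down 0): focus=H path=0/0 depth=2 children=['F', 'T'] left=[] right=['Q', 'C', 'E'] parent=G
Step 3 (right): focus=Q path=0/1 depth=2 children=[] left=['H'] right=['C', 'E'] parent=G
Step 4 (down 0): INVALID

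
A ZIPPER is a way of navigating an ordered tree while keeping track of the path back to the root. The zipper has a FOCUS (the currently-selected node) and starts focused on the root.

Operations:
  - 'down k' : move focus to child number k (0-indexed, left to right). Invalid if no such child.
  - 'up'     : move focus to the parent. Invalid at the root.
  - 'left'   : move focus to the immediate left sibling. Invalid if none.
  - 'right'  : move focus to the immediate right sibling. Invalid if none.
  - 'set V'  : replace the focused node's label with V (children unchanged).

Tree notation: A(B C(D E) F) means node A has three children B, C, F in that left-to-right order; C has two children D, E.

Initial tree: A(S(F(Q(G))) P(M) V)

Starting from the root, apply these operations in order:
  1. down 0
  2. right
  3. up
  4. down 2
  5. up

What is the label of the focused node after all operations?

Answer: A

Derivation:
Step 1 (down 0): focus=S path=0 depth=1 children=['F'] left=[] right=['P', 'V'] parent=A
Step 2 (right): focus=P path=1 depth=1 children=['M'] left=['S'] right=['V'] parent=A
Step 3 (up): focus=A path=root depth=0 children=['S', 'P', 'V'] (at root)
Step 4 (down 2): focus=V path=2 depth=1 children=[] left=['S', 'P'] right=[] parent=A
Step 5 (up): focus=A path=root depth=0 children=['S', 'P', 'V'] (at root)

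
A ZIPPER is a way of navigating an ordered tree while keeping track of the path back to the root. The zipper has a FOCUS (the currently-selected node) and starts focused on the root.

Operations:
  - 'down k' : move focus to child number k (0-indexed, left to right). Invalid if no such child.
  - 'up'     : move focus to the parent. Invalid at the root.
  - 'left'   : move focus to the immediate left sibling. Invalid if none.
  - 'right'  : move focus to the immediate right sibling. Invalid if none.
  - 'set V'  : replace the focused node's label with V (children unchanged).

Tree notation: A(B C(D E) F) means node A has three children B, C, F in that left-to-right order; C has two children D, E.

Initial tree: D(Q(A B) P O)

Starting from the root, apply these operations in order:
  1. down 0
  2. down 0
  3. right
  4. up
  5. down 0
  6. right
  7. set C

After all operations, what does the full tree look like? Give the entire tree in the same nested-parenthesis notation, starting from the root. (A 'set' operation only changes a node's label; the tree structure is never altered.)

Step 1 (down 0): focus=Q path=0 depth=1 children=['A', 'B'] left=[] right=['P', 'O'] parent=D
Step 2 (down 0): focus=A path=0/0 depth=2 children=[] left=[] right=['B'] parent=Q
Step 3 (right): focus=B path=0/1 depth=2 children=[] left=['A'] right=[] parent=Q
Step 4 (up): focus=Q path=0 depth=1 children=['A', 'B'] left=[] right=['P', 'O'] parent=D
Step 5 (down 0): focus=A path=0/0 depth=2 children=[] left=[] right=['B'] parent=Q
Step 6 (right): focus=B path=0/1 depth=2 children=[] left=['A'] right=[] parent=Q
Step 7 (set C): focus=C path=0/1 depth=2 children=[] left=['A'] right=[] parent=Q

Answer: D(Q(A C) P O)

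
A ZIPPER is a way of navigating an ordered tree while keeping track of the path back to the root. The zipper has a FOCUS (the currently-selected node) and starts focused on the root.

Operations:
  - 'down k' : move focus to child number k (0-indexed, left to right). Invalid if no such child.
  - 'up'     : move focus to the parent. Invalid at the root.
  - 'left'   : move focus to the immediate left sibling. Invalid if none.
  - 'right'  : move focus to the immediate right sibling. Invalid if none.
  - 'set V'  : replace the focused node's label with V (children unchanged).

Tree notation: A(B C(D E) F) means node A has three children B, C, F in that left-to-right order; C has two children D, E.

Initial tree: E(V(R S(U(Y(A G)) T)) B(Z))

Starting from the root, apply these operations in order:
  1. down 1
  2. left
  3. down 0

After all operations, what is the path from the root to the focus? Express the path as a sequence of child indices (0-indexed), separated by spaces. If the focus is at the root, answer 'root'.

Answer: 0 0

Derivation:
Step 1 (down 1): focus=B path=1 depth=1 children=['Z'] left=['V'] right=[] parent=E
Step 2 (left): focus=V path=0 depth=1 children=['R', 'S'] left=[] right=['B'] parent=E
Step 3 (down 0): focus=R path=0/0 depth=2 children=[] left=[] right=['S'] parent=V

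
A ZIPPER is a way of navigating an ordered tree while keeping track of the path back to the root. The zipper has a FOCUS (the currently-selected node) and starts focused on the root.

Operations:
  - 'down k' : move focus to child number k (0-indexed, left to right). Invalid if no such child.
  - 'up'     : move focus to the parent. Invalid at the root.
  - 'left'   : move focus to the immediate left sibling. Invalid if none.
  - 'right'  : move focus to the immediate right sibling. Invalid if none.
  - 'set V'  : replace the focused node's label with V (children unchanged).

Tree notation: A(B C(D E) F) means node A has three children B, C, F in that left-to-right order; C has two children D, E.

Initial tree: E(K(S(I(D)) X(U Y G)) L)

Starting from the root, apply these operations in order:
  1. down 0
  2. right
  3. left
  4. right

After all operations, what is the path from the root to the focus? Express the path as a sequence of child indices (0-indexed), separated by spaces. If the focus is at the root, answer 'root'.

Step 1 (down 0): focus=K path=0 depth=1 children=['S', 'X'] left=[] right=['L'] parent=E
Step 2 (right): focus=L path=1 depth=1 children=[] left=['K'] right=[] parent=E
Step 3 (left): focus=K path=0 depth=1 children=['S', 'X'] left=[] right=['L'] parent=E
Step 4 (right): focus=L path=1 depth=1 children=[] left=['K'] right=[] parent=E

Answer: 1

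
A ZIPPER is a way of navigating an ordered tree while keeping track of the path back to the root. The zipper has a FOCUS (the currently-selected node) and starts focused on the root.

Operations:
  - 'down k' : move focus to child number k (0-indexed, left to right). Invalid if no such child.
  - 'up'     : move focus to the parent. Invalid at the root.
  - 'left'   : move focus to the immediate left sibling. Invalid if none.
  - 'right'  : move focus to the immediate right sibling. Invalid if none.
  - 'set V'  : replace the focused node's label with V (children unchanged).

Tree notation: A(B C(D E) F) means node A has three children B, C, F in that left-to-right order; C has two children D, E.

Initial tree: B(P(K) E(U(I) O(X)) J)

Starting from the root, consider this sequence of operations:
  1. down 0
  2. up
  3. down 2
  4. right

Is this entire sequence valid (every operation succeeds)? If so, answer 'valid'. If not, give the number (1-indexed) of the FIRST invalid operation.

Answer: 4

Derivation:
Step 1 (down 0): focus=P path=0 depth=1 children=['K'] left=[] right=['E', 'J'] parent=B
Step 2 (up): focus=B path=root depth=0 children=['P', 'E', 'J'] (at root)
Step 3 (down 2): focus=J path=2 depth=1 children=[] left=['P', 'E'] right=[] parent=B
Step 4 (right): INVALID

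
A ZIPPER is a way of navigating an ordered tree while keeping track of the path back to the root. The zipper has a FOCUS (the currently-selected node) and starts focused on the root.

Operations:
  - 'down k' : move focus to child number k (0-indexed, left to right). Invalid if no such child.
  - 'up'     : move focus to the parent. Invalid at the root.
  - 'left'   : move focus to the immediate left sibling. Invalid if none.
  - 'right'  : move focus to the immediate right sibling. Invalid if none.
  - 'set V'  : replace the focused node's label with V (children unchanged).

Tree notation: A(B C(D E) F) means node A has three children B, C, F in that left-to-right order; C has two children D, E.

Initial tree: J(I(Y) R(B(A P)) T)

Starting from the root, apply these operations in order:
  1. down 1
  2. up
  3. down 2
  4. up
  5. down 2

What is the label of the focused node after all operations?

Step 1 (down 1): focus=R path=1 depth=1 children=['B'] left=['I'] right=['T'] parent=J
Step 2 (up): focus=J path=root depth=0 children=['I', 'R', 'T'] (at root)
Step 3 (down 2): focus=T path=2 depth=1 children=[] left=['I', 'R'] right=[] parent=J
Step 4 (up): focus=J path=root depth=0 children=['I', 'R', 'T'] (at root)
Step 5 (down 2): focus=T path=2 depth=1 children=[] left=['I', 'R'] right=[] parent=J

Answer: T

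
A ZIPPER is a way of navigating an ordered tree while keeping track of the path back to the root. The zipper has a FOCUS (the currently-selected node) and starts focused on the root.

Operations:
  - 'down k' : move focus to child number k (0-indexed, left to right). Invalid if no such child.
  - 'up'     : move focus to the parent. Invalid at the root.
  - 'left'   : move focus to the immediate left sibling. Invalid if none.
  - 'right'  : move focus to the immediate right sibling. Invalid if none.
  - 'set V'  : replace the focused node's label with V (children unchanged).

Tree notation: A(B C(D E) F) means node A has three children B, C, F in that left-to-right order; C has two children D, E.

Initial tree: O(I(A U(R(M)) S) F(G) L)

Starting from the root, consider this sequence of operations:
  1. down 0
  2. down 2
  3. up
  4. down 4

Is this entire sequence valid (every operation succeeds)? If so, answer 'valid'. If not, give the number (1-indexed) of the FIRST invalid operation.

Answer: 4

Derivation:
Step 1 (down 0): focus=I path=0 depth=1 children=['A', 'U', 'S'] left=[] right=['F', 'L'] parent=O
Step 2 (down 2): focus=S path=0/2 depth=2 children=[] left=['A', 'U'] right=[] parent=I
Step 3 (up): focus=I path=0 depth=1 children=['A', 'U', 'S'] left=[] right=['F', 'L'] parent=O
Step 4 (down 4): INVALID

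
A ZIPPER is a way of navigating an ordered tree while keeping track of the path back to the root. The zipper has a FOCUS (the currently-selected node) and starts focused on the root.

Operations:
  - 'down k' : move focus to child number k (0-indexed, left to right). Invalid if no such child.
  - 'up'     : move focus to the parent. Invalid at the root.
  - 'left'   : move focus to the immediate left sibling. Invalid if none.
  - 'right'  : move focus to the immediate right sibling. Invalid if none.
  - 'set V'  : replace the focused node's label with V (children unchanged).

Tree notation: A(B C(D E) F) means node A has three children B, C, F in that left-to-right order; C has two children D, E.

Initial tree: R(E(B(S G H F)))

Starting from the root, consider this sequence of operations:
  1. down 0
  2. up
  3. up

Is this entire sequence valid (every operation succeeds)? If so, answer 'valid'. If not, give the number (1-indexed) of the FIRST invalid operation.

Step 1 (down 0): focus=E path=0 depth=1 children=['B'] left=[] right=[] parent=R
Step 2 (up): focus=R path=root depth=0 children=['E'] (at root)
Step 3 (up): INVALID

Answer: 3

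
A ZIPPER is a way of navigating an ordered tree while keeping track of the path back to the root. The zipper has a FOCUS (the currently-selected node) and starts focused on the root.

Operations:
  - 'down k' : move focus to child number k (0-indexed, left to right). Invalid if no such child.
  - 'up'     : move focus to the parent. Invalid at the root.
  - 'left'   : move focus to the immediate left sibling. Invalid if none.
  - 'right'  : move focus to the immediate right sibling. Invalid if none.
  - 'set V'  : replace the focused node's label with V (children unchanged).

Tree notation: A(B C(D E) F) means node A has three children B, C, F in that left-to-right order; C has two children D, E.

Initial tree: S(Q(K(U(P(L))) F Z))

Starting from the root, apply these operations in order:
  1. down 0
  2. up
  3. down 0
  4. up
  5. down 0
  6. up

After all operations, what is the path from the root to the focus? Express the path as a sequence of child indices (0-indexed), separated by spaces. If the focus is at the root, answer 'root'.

Answer: root

Derivation:
Step 1 (down 0): focus=Q path=0 depth=1 children=['K', 'F', 'Z'] left=[] right=[] parent=S
Step 2 (up): focus=S path=root depth=0 children=['Q'] (at root)
Step 3 (down 0): focus=Q path=0 depth=1 children=['K', 'F', 'Z'] left=[] right=[] parent=S
Step 4 (up): focus=S path=root depth=0 children=['Q'] (at root)
Step 5 (down 0): focus=Q path=0 depth=1 children=['K', 'F', 'Z'] left=[] right=[] parent=S
Step 6 (up): focus=S path=root depth=0 children=['Q'] (at root)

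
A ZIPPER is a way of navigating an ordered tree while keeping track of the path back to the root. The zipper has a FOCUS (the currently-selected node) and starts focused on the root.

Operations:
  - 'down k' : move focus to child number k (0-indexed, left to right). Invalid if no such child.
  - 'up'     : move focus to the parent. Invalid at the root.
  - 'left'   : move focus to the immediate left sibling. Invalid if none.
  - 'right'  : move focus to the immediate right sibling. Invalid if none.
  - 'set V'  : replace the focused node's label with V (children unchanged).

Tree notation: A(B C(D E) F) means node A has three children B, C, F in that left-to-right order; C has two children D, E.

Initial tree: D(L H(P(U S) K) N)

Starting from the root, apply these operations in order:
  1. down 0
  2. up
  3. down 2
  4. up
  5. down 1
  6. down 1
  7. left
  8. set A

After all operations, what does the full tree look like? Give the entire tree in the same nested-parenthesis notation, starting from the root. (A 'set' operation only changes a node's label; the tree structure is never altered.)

Step 1 (down 0): focus=L path=0 depth=1 children=[] left=[] right=['H', 'N'] parent=D
Step 2 (up): focus=D path=root depth=0 children=['L', 'H', 'N'] (at root)
Step 3 (down 2): focus=N path=2 depth=1 children=[] left=['L', 'H'] right=[] parent=D
Step 4 (up): focus=D path=root depth=0 children=['L', 'H', 'N'] (at root)
Step 5 (down 1): focus=H path=1 depth=1 children=['P', 'K'] left=['L'] right=['N'] parent=D
Step 6 (down 1): focus=K path=1/1 depth=2 children=[] left=['P'] right=[] parent=H
Step 7 (left): focus=P path=1/0 depth=2 children=['U', 'S'] left=[] right=['K'] parent=H
Step 8 (set A): focus=A path=1/0 depth=2 children=['U', 'S'] left=[] right=['K'] parent=H

Answer: D(L H(A(U S) K) N)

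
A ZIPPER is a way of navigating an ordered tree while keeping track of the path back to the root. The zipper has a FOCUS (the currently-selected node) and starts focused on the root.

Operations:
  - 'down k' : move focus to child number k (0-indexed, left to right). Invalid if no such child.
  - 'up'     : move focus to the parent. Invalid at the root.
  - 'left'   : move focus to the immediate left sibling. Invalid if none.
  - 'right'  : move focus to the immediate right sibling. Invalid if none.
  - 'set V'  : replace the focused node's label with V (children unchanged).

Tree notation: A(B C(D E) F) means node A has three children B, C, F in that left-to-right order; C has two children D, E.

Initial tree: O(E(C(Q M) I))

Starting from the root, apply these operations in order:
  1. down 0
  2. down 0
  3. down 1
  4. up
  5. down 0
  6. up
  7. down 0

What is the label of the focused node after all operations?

Answer: Q

Derivation:
Step 1 (down 0): focus=E path=0 depth=1 children=['C', 'I'] left=[] right=[] parent=O
Step 2 (down 0): focus=C path=0/0 depth=2 children=['Q', 'M'] left=[] right=['I'] parent=E
Step 3 (down 1): focus=M path=0/0/1 depth=3 children=[] left=['Q'] right=[] parent=C
Step 4 (up): focus=C path=0/0 depth=2 children=['Q', 'M'] left=[] right=['I'] parent=E
Step 5 (down 0): focus=Q path=0/0/0 depth=3 children=[] left=[] right=['M'] parent=C
Step 6 (up): focus=C path=0/0 depth=2 children=['Q', 'M'] left=[] right=['I'] parent=E
Step 7 (down 0): focus=Q path=0/0/0 depth=3 children=[] left=[] right=['M'] parent=C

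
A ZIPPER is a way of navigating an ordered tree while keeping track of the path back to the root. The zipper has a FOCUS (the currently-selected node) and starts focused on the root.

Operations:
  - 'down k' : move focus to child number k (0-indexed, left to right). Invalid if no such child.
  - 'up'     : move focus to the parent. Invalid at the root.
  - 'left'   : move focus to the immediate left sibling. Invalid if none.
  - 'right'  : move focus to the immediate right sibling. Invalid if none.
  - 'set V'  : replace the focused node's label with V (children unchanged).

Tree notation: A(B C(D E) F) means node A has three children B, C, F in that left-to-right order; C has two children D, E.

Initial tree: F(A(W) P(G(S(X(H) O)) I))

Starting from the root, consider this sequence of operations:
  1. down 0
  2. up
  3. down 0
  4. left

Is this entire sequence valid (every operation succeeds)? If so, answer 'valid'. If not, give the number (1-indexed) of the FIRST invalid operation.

Answer: 4

Derivation:
Step 1 (down 0): focus=A path=0 depth=1 children=['W'] left=[] right=['P'] parent=F
Step 2 (up): focus=F path=root depth=0 children=['A', 'P'] (at root)
Step 3 (down 0): focus=A path=0 depth=1 children=['W'] left=[] right=['P'] parent=F
Step 4 (left): INVALID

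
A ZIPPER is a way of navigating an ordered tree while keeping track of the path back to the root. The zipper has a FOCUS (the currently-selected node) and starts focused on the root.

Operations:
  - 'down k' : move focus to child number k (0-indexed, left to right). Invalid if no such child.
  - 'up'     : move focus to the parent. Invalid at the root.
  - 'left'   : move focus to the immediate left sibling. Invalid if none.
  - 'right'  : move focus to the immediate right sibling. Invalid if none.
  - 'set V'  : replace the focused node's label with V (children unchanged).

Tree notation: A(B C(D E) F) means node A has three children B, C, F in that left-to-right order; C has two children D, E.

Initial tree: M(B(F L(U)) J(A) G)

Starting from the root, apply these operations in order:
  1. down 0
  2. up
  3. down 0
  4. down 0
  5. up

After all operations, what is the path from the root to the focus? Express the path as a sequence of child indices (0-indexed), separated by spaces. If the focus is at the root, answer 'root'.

Step 1 (down 0): focus=B path=0 depth=1 children=['F', 'L'] left=[] right=['J', 'G'] parent=M
Step 2 (up): focus=M path=root depth=0 children=['B', 'J', 'G'] (at root)
Step 3 (down 0): focus=B path=0 depth=1 children=['F', 'L'] left=[] right=['J', 'G'] parent=M
Step 4 (down 0): focus=F path=0/0 depth=2 children=[] left=[] right=['L'] parent=B
Step 5 (up): focus=B path=0 depth=1 children=['F', 'L'] left=[] right=['J', 'G'] parent=M

Answer: 0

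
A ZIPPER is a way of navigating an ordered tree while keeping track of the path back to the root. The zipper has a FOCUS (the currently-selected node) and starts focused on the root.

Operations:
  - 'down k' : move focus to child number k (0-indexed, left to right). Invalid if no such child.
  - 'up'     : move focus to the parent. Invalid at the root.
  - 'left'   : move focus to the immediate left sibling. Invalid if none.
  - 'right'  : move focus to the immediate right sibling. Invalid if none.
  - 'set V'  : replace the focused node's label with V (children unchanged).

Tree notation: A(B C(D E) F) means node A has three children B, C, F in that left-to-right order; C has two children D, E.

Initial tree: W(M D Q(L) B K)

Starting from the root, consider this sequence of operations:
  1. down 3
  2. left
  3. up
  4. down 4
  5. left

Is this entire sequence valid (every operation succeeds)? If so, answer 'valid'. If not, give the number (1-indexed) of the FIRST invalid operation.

Answer: valid

Derivation:
Step 1 (down 3): focus=B path=3 depth=1 children=[] left=['M', 'D', 'Q'] right=['K'] parent=W
Step 2 (left): focus=Q path=2 depth=1 children=['L'] left=['M', 'D'] right=['B', 'K'] parent=W
Step 3 (up): focus=W path=root depth=0 children=['M', 'D', 'Q', 'B', 'K'] (at root)
Step 4 (down 4): focus=K path=4 depth=1 children=[] left=['M', 'D', 'Q', 'B'] right=[] parent=W
Step 5 (left): focus=B path=3 depth=1 children=[] left=['M', 'D', 'Q'] right=['K'] parent=W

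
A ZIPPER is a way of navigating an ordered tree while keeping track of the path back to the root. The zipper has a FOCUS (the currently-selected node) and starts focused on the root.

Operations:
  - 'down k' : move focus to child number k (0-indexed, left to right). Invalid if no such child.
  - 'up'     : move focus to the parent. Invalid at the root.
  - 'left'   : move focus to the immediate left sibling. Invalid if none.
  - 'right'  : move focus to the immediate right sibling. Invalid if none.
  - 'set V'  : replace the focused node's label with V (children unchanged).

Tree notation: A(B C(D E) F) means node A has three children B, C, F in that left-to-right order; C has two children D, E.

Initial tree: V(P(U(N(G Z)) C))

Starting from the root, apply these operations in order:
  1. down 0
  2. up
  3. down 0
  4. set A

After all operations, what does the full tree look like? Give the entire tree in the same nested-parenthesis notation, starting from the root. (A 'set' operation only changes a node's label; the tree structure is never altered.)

Answer: V(A(U(N(G Z)) C))

Derivation:
Step 1 (down 0): focus=P path=0 depth=1 children=['U', 'C'] left=[] right=[] parent=V
Step 2 (up): focus=V path=root depth=0 children=['P'] (at root)
Step 3 (down 0): focus=P path=0 depth=1 children=['U', 'C'] left=[] right=[] parent=V
Step 4 (set A): focus=A path=0 depth=1 children=['U', 'C'] left=[] right=[] parent=V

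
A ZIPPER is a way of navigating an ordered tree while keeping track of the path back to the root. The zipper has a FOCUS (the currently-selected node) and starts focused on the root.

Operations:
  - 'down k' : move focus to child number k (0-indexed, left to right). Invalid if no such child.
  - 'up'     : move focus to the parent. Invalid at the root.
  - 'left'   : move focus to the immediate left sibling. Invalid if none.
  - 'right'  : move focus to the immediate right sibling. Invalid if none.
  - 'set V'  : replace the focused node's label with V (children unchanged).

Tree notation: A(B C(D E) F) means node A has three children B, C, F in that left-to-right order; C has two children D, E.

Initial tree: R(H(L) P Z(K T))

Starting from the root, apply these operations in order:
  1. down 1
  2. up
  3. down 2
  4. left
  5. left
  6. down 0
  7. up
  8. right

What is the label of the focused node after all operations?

Step 1 (down 1): focus=P path=1 depth=1 children=[] left=['H'] right=['Z'] parent=R
Step 2 (up): focus=R path=root depth=0 children=['H', 'P', 'Z'] (at root)
Step 3 (down 2): focus=Z path=2 depth=1 children=['K', 'T'] left=['H', 'P'] right=[] parent=R
Step 4 (left): focus=P path=1 depth=1 children=[] left=['H'] right=['Z'] parent=R
Step 5 (left): focus=H path=0 depth=1 children=['L'] left=[] right=['P', 'Z'] parent=R
Step 6 (down 0): focus=L path=0/0 depth=2 children=[] left=[] right=[] parent=H
Step 7 (up): focus=H path=0 depth=1 children=['L'] left=[] right=['P', 'Z'] parent=R
Step 8 (right): focus=P path=1 depth=1 children=[] left=['H'] right=['Z'] parent=R

Answer: P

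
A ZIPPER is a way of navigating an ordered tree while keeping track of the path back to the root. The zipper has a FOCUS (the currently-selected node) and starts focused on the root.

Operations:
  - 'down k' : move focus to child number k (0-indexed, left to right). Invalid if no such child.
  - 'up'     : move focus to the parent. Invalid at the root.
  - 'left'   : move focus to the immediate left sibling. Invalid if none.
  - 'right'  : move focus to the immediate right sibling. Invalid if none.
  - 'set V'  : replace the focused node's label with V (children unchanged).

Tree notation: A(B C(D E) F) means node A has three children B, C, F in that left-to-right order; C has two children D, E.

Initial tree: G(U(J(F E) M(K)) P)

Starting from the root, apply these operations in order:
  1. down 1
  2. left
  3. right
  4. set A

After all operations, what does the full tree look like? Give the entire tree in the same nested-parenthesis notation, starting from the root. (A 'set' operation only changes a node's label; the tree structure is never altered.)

Answer: G(U(J(F E) M(K)) A)

Derivation:
Step 1 (down 1): focus=P path=1 depth=1 children=[] left=['U'] right=[] parent=G
Step 2 (left): focus=U path=0 depth=1 children=['J', 'M'] left=[] right=['P'] parent=G
Step 3 (right): focus=P path=1 depth=1 children=[] left=['U'] right=[] parent=G
Step 4 (set A): focus=A path=1 depth=1 children=[] left=['U'] right=[] parent=G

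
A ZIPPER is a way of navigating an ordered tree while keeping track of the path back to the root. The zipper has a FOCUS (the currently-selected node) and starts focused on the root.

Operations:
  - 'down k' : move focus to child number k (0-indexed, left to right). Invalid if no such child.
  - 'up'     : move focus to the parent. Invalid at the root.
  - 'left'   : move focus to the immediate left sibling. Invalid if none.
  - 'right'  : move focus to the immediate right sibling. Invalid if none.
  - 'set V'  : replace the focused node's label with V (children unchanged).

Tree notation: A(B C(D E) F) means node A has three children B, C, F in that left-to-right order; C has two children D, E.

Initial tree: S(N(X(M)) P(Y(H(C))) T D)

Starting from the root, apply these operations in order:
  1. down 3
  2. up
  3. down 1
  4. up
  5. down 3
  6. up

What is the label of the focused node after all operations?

Step 1 (down 3): focus=D path=3 depth=1 children=[] left=['N', 'P', 'T'] right=[] parent=S
Step 2 (up): focus=S path=root depth=0 children=['N', 'P', 'T', 'D'] (at root)
Step 3 (down 1): focus=P path=1 depth=1 children=['Y'] left=['N'] right=['T', 'D'] parent=S
Step 4 (up): focus=S path=root depth=0 children=['N', 'P', 'T', 'D'] (at root)
Step 5 (down 3): focus=D path=3 depth=1 children=[] left=['N', 'P', 'T'] right=[] parent=S
Step 6 (up): focus=S path=root depth=0 children=['N', 'P', 'T', 'D'] (at root)

Answer: S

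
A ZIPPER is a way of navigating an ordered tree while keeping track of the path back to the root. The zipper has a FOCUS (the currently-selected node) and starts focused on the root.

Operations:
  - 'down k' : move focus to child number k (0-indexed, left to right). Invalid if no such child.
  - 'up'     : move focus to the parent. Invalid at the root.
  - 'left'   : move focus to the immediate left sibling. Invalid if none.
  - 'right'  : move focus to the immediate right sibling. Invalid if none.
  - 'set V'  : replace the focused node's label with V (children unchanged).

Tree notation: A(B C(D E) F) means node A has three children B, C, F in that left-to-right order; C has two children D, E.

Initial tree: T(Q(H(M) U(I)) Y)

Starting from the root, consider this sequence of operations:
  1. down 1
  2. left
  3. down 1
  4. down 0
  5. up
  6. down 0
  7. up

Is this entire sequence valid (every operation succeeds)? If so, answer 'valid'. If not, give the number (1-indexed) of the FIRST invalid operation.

Step 1 (down 1): focus=Y path=1 depth=1 children=[] left=['Q'] right=[] parent=T
Step 2 (left): focus=Q path=0 depth=1 children=['H', 'U'] left=[] right=['Y'] parent=T
Step 3 (down 1): focus=U path=0/1 depth=2 children=['I'] left=['H'] right=[] parent=Q
Step 4 (down 0): focus=I path=0/1/0 depth=3 children=[] left=[] right=[] parent=U
Step 5 (up): focus=U path=0/1 depth=2 children=['I'] left=['H'] right=[] parent=Q
Step 6 (down 0): focus=I path=0/1/0 depth=3 children=[] left=[] right=[] parent=U
Step 7 (up): focus=U path=0/1 depth=2 children=['I'] left=['H'] right=[] parent=Q

Answer: valid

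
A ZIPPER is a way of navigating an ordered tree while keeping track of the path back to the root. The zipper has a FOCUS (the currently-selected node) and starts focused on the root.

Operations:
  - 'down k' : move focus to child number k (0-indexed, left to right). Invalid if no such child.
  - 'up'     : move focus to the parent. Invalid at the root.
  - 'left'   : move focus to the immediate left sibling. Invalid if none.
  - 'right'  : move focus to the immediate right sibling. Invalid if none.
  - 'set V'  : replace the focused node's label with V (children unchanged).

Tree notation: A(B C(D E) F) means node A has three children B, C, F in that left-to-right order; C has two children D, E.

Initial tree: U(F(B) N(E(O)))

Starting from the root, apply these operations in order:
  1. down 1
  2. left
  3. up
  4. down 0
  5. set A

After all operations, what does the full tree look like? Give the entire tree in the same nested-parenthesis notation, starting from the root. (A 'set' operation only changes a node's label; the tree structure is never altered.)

Step 1 (down 1): focus=N path=1 depth=1 children=['E'] left=['F'] right=[] parent=U
Step 2 (left): focus=F path=0 depth=1 children=['B'] left=[] right=['N'] parent=U
Step 3 (up): focus=U path=root depth=0 children=['F', 'N'] (at root)
Step 4 (down 0): focus=F path=0 depth=1 children=['B'] left=[] right=['N'] parent=U
Step 5 (set A): focus=A path=0 depth=1 children=['B'] left=[] right=['N'] parent=U

Answer: U(A(B) N(E(O)))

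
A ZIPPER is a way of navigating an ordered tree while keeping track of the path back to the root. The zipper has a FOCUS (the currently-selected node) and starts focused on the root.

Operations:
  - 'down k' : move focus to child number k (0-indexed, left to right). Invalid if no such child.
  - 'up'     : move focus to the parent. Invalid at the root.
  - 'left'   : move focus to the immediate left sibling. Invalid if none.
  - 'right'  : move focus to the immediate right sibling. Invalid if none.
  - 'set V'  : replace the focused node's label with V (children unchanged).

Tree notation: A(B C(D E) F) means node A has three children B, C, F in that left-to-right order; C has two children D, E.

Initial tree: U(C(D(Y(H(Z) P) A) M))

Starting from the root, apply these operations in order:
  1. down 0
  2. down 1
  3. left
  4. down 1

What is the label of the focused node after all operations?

Answer: A

Derivation:
Step 1 (down 0): focus=C path=0 depth=1 children=['D', 'M'] left=[] right=[] parent=U
Step 2 (down 1): focus=M path=0/1 depth=2 children=[] left=['D'] right=[] parent=C
Step 3 (left): focus=D path=0/0 depth=2 children=['Y', 'A'] left=[] right=['M'] parent=C
Step 4 (down 1): focus=A path=0/0/1 depth=3 children=[] left=['Y'] right=[] parent=D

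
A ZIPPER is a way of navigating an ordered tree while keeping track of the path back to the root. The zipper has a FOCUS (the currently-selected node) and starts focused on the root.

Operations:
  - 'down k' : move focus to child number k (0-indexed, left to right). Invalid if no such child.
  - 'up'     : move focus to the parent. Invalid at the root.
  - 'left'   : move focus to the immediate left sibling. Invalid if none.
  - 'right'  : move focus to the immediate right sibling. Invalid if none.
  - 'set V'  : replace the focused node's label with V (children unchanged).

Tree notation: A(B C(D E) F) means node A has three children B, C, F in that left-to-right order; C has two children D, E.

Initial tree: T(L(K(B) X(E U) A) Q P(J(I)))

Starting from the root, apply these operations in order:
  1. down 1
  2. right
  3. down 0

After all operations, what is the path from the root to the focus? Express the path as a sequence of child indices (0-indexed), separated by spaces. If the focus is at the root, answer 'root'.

Step 1 (down 1): focus=Q path=1 depth=1 children=[] left=['L'] right=['P'] parent=T
Step 2 (right): focus=P path=2 depth=1 children=['J'] left=['L', 'Q'] right=[] parent=T
Step 3 (down 0): focus=J path=2/0 depth=2 children=['I'] left=[] right=[] parent=P

Answer: 2 0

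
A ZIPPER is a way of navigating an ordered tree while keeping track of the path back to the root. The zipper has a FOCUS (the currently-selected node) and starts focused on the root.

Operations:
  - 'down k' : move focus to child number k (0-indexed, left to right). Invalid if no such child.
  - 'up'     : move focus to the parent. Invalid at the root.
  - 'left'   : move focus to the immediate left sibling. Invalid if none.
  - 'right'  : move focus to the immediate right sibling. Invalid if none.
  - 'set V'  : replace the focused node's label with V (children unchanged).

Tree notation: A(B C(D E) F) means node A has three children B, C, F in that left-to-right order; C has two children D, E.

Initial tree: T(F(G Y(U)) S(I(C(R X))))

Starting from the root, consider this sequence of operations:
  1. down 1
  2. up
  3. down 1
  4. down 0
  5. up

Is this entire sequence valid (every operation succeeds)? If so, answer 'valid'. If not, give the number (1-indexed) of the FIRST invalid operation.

Step 1 (down 1): focus=S path=1 depth=1 children=['I'] left=['F'] right=[] parent=T
Step 2 (up): focus=T path=root depth=0 children=['F', 'S'] (at root)
Step 3 (down 1): focus=S path=1 depth=1 children=['I'] left=['F'] right=[] parent=T
Step 4 (down 0): focus=I path=1/0 depth=2 children=['C'] left=[] right=[] parent=S
Step 5 (up): focus=S path=1 depth=1 children=['I'] left=['F'] right=[] parent=T

Answer: valid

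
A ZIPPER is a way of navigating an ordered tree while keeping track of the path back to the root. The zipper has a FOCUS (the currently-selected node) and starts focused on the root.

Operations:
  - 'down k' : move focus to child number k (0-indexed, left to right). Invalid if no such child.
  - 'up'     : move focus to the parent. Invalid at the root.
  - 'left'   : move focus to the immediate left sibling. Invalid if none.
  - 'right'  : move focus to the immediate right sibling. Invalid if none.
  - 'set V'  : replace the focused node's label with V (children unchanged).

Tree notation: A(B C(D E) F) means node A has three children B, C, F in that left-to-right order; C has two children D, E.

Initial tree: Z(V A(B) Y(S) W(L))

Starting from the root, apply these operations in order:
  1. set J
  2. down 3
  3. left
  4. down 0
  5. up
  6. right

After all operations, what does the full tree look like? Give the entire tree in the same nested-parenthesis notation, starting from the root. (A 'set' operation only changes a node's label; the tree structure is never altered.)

Answer: J(V A(B) Y(S) W(L))

Derivation:
Step 1 (set J): focus=J path=root depth=0 children=['V', 'A', 'Y', 'W'] (at root)
Step 2 (down 3): focus=W path=3 depth=1 children=['L'] left=['V', 'A', 'Y'] right=[] parent=J
Step 3 (left): focus=Y path=2 depth=1 children=['S'] left=['V', 'A'] right=['W'] parent=J
Step 4 (down 0): focus=S path=2/0 depth=2 children=[] left=[] right=[] parent=Y
Step 5 (up): focus=Y path=2 depth=1 children=['S'] left=['V', 'A'] right=['W'] parent=J
Step 6 (right): focus=W path=3 depth=1 children=['L'] left=['V', 'A', 'Y'] right=[] parent=J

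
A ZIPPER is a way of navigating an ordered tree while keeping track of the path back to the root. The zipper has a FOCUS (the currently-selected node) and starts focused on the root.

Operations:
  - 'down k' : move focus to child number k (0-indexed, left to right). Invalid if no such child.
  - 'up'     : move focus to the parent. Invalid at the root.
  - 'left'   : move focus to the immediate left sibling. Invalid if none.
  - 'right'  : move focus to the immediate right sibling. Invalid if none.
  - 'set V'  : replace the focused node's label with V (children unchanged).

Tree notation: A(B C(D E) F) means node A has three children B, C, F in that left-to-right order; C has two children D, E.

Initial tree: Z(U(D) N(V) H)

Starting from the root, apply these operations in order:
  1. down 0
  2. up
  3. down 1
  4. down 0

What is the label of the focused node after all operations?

Answer: V

Derivation:
Step 1 (down 0): focus=U path=0 depth=1 children=['D'] left=[] right=['N', 'H'] parent=Z
Step 2 (up): focus=Z path=root depth=0 children=['U', 'N', 'H'] (at root)
Step 3 (down 1): focus=N path=1 depth=1 children=['V'] left=['U'] right=['H'] parent=Z
Step 4 (down 0): focus=V path=1/0 depth=2 children=[] left=[] right=[] parent=N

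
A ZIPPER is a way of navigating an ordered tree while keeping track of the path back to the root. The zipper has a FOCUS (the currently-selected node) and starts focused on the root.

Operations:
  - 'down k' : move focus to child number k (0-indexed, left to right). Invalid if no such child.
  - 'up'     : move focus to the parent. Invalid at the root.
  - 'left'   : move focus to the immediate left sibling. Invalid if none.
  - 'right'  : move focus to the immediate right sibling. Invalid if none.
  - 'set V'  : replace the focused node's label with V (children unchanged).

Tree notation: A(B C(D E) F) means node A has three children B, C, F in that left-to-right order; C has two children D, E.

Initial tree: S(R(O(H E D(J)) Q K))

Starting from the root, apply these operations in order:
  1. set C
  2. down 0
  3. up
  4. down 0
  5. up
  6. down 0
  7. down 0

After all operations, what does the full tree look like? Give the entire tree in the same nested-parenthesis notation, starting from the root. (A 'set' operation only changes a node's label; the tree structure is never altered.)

Answer: C(R(O(H E D(J)) Q K))

Derivation:
Step 1 (set C): focus=C path=root depth=0 children=['R'] (at root)
Step 2 (down 0): focus=R path=0 depth=1 children=['O', 'Q', 'K'] left=[] right=[] parent=C
Step 3 (up): focus=C path=root depth=0 children=['R'] (at root)
Step 4 (down 0): focus=R path=0 depth=1 children=['O', 'Q', 'K'] left=[] right=[] parent=C
Step 5 (up): focus=C path=root depth=0 children=['R'] (at root)
Step 6 (down 0): focus=R path=0 depth=1 children=['O', 'Q', 'K'] left=[] right=[] parent=C
Step 7 (down 0): focus=O path=0/0 depth=2 children=['H', 'E', 'D'] left=[] right=['Q', 'K'] parent=R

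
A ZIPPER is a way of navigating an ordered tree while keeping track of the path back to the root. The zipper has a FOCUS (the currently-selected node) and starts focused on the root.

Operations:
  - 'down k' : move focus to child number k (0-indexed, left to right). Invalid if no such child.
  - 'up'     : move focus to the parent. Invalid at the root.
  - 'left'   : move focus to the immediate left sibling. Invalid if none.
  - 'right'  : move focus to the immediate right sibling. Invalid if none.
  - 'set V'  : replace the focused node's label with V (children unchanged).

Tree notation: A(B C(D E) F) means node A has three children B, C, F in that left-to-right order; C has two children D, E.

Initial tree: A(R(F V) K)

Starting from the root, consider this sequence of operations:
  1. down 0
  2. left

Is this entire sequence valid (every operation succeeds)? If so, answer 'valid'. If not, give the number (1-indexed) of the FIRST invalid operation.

Answer: 2

Derivation:
Step 1 (down 0): focus=R path=0 depth=1 children=['F', 'V'] left=[] right=['K'] parent=A
Step 2 (left): INVALID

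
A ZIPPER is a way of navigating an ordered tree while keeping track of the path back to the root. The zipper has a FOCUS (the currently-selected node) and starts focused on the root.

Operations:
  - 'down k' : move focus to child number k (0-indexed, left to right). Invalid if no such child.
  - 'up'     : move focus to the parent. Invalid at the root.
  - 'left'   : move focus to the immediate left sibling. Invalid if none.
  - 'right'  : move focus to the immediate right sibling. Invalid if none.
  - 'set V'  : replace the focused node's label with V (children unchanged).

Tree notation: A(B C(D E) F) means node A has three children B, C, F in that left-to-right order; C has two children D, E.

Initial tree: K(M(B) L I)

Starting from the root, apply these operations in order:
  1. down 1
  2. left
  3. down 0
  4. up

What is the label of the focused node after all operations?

Answer: M

Derivation:
Step 1 (down 1): focus=L path=1 depth=1 children=[] left=['M'] right=['I'] parent=K
Step 2 (left): focus=M path=0 depth=1 children=['B'] left=[] right=['L', 'I'] parent=K
Step 3 (down 0): focus=B path=0/0 depth=2 children=[] left=[] right=[] parent=M
Step 4 (up): focus=M path=0 depth=1 children=['B'] left=[] right=['L', 'I'] parent=K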